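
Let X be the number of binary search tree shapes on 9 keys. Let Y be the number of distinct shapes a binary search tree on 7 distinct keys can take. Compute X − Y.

There are C_n binary search tree shapes on n keys; with n = 9 that is C_9. So X = C_9 = 4862.
Binary trees (left/right distinguished) on n nodes are counted by C_n; here n = 7. So Y = C_7 = 429.
X − Y = 4862 − 429 = 4433.

4433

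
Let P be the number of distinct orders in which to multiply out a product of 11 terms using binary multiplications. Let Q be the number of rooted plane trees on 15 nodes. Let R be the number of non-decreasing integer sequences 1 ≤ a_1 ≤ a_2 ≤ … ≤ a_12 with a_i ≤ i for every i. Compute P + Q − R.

2483224

Bracketing 11 factors into binary products is counted by C_{11−1} = C_10. So P = C_10 = 16796.
A rooted plane tree on 15 nodes has 14 edges, and such trees are counted by C_14. So Q = C_14 = 2674440.
Such sub-staircase sequences of length n are counted by C_n; here n = 12. So R = C_12 = 208012.
P + Q − R = 16796 + 2674440 − 208012 = 2483224.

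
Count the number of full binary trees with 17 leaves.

Full binary trees with 17 leaves have 17−1 = 16 internal nodes, so there are C_16 of them.
C_16 = C(32,16)/17 = 601080390/17 = 35357670.

35357670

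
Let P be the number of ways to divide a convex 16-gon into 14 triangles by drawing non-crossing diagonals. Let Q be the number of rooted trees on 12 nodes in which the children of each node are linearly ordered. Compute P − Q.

The number of triangulations of a 16-gon is the Catalan number C_14 (index = sides − 2). So P = C_14 = 2674440.
A rooted plane tree on 12 nodes has 11 edges, and such trees are counted by C_11. So Q = C_11 = 58786.
P − Q = 2674440 − 58786 = 2615654.

2615654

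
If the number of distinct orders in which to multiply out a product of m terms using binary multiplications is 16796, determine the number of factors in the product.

Parenthesizations of m factors are counted by C_{m−1}. Since C_10 = 16796, the index is 10.
So the index is 10, and the number of factors is 10 + 1 = 11.

11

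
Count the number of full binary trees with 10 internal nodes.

Full binary trees with n internal nodes are counted by C_n; here n = 10.
C_10 = C(20,10)/11 = 184756/11 = 16796.

16796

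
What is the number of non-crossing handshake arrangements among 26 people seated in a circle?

Non-crossing handshake pairings of 2n people are counted by C_n; 26 people gives n = 13.
C_13 = 742900.

742900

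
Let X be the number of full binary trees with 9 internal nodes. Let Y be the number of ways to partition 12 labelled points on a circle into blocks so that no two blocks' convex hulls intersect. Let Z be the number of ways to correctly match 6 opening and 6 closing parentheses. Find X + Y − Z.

Full binary trees with n internal nodes are counted by C_n; here n = 9. So X = C_9 = 4862.
Non-crossing partitions of an n-element set are counted by C_n; here n = 12. So Y = C_12 = 208012.
Balanced strings of n pairs of brackets are counted by C_n; here n = 6. So Z = C_6 = 132.
X + Y − Z = 4862 + 208012 − 132 = 212742.

212742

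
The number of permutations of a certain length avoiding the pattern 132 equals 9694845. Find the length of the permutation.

Permutations of [n] avoiding a fixed length-3 pattern are counted by C_n, and C_15 = 9694845.

15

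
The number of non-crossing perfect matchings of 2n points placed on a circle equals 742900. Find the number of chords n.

Non-crossing pairings of 2n points on a circle are counted by C_n; 742900 = C_13.

13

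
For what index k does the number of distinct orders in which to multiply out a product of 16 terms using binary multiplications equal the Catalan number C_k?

15

Ways to associate a product of 16 factors correspond to binary trees on 16 leaves, so the count is C_15.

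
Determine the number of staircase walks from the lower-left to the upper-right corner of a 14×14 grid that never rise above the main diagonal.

2674440

Monotone paths in an n×n grid that stay weakly below the diagonal are counted by C_n; here n = 14.
C_14 = C(28,14)/15 = 40116600/15 = 2674440.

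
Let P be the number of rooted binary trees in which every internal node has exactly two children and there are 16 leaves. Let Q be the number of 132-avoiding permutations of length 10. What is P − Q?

9678049

A full binary tree with L leaves has L−1 internal nodes and is counted by C_{L−1}; L = 16 gives C_15. So P = C_15 = 9694845.
Permutations of [n] avoiding any single length-3 pattern are counted by C_n; here n = 10. So Q = C_10 = 16796.
P − Q = 9694845 − 16796 = 9678049.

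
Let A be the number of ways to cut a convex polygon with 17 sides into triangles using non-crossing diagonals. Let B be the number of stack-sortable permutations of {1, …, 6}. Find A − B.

A convex 17-gon is triangulated into 15 triangles, and the number of such triangulations is the Catalan number C_{17−2} = C_15. So A = C_15 = 9694845.
By Knuth's characterisation, the stack-sortable permutations of length 6 are the 231-avoiders, numbering C_6. So B = C_6 = 132.
A − B = 9694845 − 132 = 9694713.

9694713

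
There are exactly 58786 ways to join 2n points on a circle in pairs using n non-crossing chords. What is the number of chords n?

Non-crossing pairings of 2n points on a circle are counted by C_n. The Catalan number equal to 58786 is C_11.

11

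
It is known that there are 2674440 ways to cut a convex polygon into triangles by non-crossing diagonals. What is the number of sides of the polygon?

16

Triangulations of a convex m-gon are counted by C_{m−2}, and C_14 = 2674440.
So m − 2 = 14, giving m = 16 sides.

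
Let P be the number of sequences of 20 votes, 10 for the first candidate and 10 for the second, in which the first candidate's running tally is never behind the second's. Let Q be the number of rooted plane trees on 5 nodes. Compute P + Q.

16810

Reading a vote for the leader as '(' and for the other as ')' turns such a sequence into a balanced string of 10 pairs, so the count is C_10. So P = C_10 = 16796.
A rooted plane tree on 5 nodes has 4 edges, and such trees are counted by C_4. So Q = C_4 = 14.
P + Q = 16796 + 14 = 16810.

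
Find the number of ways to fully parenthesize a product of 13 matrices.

208012

Ways to associate a product of 13 factors correspond to binary trees on 13 leaves, so the count is C_12.
C_12 = 208012.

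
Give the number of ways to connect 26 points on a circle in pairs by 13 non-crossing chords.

742900

Pairing 26 circle points by 13 non-crossing chords gives C_13 matchings.
C_13 = C(26,13)/14 = 10400600/14 = 742900.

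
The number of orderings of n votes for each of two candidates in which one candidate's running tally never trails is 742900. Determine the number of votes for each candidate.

Such ballot sequences with n votes each are counted by C_n, and C_13 = 742900.

13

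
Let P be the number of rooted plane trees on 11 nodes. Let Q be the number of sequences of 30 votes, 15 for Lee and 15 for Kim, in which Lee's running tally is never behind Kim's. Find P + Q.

9711641

Rooted ordered (plane) trees on m nodes have m−1 edges and are counted by C_{m−1}; m = 11 gives C_10. So P = C_10 = 16796.
Ballot sequences with n votes each where one side never trails are Dyck words, counted by C_n; here n = 15. So Q = C_15 = 9694845.
P + Q = 16796 + 9694845 = 9711641.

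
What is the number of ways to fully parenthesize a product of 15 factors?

2674440

Parenthesizations of m factors correspond to full binary trees with m leaves, counted by C_{m−1}; m = 15 gives C_14.
C_14 = C_13 · 2(2·13+1)/(13+2) = 742900 · 54/15 = 2674440.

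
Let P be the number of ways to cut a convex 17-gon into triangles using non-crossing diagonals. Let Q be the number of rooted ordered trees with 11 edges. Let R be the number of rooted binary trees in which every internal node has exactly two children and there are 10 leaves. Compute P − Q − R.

9631197

The number of triangulations of a 17-gon is the Catalan number C_15 (index = sides − 2). So P = C_15 = 9694845.
Rooted ordered trees with n edges are counted by C_n; here n = 11. So Q = C_11 = 58786.
Full binary trees with 10 leaves have 10−1 = 9 internal nodes, so there are C_9 of them. So R = C_9 = 4862.
P − Q − R = 9694845 − 58786 − 4862 = 9631197.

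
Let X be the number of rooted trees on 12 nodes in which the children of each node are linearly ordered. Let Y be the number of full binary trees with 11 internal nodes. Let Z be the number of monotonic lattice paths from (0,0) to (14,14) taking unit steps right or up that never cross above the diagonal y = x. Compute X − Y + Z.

A rooted plane tree on 12 nodes has 11 edges, and such trees are counted by C_11. So X = C_11 = 58786.
Full binary trees with n internal nodes are counted by C_n; here n = 11. So Y = C_11 = 58786.
Monotone paths in an n×n grid that stay weakly below the diagonal are counted by C_n; here n = 14. So Z = C_14 = 2674440.
X − Y + Z = 58786 − 58786 + 2674440 = 2674440.

2674440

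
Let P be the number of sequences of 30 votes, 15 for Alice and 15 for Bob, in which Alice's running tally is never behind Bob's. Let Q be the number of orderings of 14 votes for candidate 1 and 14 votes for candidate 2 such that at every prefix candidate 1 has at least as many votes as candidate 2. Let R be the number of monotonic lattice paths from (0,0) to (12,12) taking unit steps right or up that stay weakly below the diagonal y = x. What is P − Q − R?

Ballot sequences with n votes each where one side never trails are Dyck words, counted by C_n; here n = 15. So P = C_15 = 9694845.
Reading a vote for the leader as '(' and for the other as ')' turns such a sequence into a balanced string of 14 pairs, so the count is C_14. So Q = C_14 = 2674440.
Monotone paths in an n×n grid that stay weakly below the diagonal are counted by C_n; here n = 12. So R = C_12 = 208012.
P − Q − R = 9694845 − 2674440 − 208012 = 6812393.

6812393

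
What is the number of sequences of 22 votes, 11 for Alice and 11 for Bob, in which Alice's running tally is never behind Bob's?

Ballot sequences with n votes each where one side never trails are Dyck words, counted by C_n; here n = 11.
C_11 = C_10 · 2(2·10+1)/(10+2) = 16796 · 42/12 = 58786.

58786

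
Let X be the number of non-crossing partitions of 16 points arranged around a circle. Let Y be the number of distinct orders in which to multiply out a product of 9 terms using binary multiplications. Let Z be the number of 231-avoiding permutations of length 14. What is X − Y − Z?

The non-crossing partitions of [16] form a lattice of size C_16. So X = C_16 = 35357670.
Bracketing 9 factors into binary products is counted by C_{9−1} = C_8. So Y = C_8 = 1430.
For any fixed pattern of length 3, the pattern-avoiding permutations of [14] number C_14. So Z = C_14 = 2674440.
X − Y − Z = 35357670 − 1430 − 2674440 = 32681800.

32681800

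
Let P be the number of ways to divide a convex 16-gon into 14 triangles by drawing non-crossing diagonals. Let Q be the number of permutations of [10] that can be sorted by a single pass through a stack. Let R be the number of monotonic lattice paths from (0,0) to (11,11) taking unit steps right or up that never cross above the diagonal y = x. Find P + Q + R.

2750022

Triangulations of a convex m-gon are counted by C_{m−2}; with m = 16 this is C_14. So P = C_14 = 2674440.
By Knuth's characterisation, the stack-sortable permutations of length 10 are the 231-avoiders, numbering C_10. So Q = C_10 = 16796.
Monotone paths in an n×n grid that stay weakly below the diagonal are counted by C_n; here n = 11. So R = C_11 = 58786.
P + Q + R = 2674440 + 16796 + 58786 = 2750022.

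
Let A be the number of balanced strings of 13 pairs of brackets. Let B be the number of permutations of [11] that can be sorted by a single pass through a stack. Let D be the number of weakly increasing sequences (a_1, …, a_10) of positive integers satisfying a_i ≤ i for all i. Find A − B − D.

667318

With 13 pairs the number of balanced bracket strings is the Catalan number C_13. So A = C_13 = 742900.
By Knuth's characterisation, the stack-sortable permutations of length 11 are the 231-avoiders, numbering C_11. So B = C_11 = 58786.
Weakly increasing sequences with a_i ≤ i biject with Dyck paths of semilength 10, so there are C_10. So D = C_10 = 16796.
A − B − D = 742900 − 58786 − 16796 = 667318.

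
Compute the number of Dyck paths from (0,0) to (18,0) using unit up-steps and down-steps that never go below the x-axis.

Dyck paths of semilength n (length 2n) are counted by C_n; here n = 9.
C_9 = C(18,9)/10 = 48620/10 = 4862.

4862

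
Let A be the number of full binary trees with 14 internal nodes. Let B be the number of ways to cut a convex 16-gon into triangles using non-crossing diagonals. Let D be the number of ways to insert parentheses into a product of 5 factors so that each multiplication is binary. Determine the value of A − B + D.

The number of full binary trees on 14 internal nodes is the Catalan number C_14. So A = C_14 = 2674440.
Triangulations of a convex m-gon are counted by C_{m−2}; with m = 16 this is C_14. So B = C_14 = 2674440.
Ways to associate a product of 5 factors correspond to binary trees on 5 leaves, so the count is C_4. So D = C_4 = 14.
A − B + D = 2674440 − 2674440 + 14 = 14.

14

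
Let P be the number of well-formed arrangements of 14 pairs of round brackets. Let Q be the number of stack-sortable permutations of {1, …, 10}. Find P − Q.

2657644

Balanced strings of n pairs of brackets are counted by C_n; here n = 14. So P = C_14 = 2674440.
By Knuth's characterisation, the stack-sortable permutations of length 10 are the 231-avoiders, numbering C_10. So Q = C_10 = 16796.
P − Q = 2674440 − 16796 = 2657644.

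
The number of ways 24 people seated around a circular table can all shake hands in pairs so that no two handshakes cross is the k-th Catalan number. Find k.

12

With 24 = 2·12 people, non-crossing handshake pairings are non-crossing perfect matchings on a circle, counted by C_12.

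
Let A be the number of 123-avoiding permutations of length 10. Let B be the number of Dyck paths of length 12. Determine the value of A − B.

16664

For any fixed pattern of length 3, the pattern-avoiding permutations of [10] number C_10. So A = C_10 = 16796.
Dyck paths of semilength n (length 2n) are counted by C_n; here n = 6. So B = C_6 = 132.
A − B = 16796 − 132 = 16664.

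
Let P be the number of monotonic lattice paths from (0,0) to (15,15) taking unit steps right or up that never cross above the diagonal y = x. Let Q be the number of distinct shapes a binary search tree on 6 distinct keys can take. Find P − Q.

9694713

Sub-diagonal monotone paths from (0,0) to (15,15) biject with Dyck paths of semilength 15, giving C_15. So P = C_15 = 9694845.
Rooted binary trees with 6 nodes (each child slot possibly empty) number C_6. So Q = C_6 = 132.
P − Q = 9694845 − 132 = 9694713.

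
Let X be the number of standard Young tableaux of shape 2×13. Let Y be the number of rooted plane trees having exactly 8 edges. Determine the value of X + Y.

744330

Standard Young tableaux of shape 2×n are counted by C_n; here n = 13. So X = C_13 = 742900.
A rooted plane tree with 8 edges has 9 nodes, and the count is C_8. So Y = C_8 = 1430.
X + Y = 742900 + 1430 = 744330.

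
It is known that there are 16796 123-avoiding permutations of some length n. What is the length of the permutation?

10

Permutations of [n] avoiding a fixed length-3 pattern are counted by C_n, and C_10 = 16796.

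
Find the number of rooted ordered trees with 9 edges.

4862

Rooted ordered trees with n edges are counted by C_n; here n = 9.
C_9 = C(18,9)/10 = 48620/10 = 4862.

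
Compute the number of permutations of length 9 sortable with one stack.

4862

Stack-sortable permutations are exactly the 231-avoiding ones, counted by C_n; here n = 9.
C_9 = C(18,9)/10 = 48620/10 = 4862.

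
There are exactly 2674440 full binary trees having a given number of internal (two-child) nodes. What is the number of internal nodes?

Full binary trees with n internal nodes are counted by C_n. Since C_14 = 2674440, the index is 14.

14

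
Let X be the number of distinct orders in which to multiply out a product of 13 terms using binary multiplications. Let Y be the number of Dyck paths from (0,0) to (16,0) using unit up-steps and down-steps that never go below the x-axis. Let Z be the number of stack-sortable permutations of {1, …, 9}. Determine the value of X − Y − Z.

Parenthesizations of m factors correspond to full binary trees with m leaves, counted by C_{m−1}; m = 13 gives C_12. So X = C_12 = 208012.
Dyck paths of semilength n (length 2n) are counted by C_n; here n = 8. So Y = C_8 = 1430.
Stack-sortable permutations are exactly the 231-avoiding ones, counted by C_n; here n = 9. So Z = C_9 = 4862.
X − Y − Z = 208012 − 1430 − 4862 = 201720.

201720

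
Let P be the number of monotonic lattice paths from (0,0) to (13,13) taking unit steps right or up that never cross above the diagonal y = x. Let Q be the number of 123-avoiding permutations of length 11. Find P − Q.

684114

Monotone paths in an n×n grid that stay weakly below the diagonal are counted by C_n; here n = 13. So P = C_13 = 742900.
Permutations of [n] avoiding any single length-3 pattern are counted by C_n; here n = 11. So Q = C_11 = 58786.
P − Q = 742900 − 58786 = 684114.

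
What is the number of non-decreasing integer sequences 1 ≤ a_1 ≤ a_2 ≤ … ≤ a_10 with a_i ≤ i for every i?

Such sub-staircase sequences of length n are counted by C_n; here n = 10.
C_10 = 16796.

16796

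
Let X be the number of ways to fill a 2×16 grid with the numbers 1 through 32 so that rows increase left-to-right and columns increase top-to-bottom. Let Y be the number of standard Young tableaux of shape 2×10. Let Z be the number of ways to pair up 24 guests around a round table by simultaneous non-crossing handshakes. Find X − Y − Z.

35132862

By the hook-length formula (or a Dyck-path bijection), SYT of shape 2×16 number C_16. So X = C_16 = 35357670.
Standard Young tableaux of shape 2×n are counted by C_n; here n = 10. So Y = C_10 = 16796.
Non-crossing handshake pairings of 2n people are counted by C_n; 24 people gives n = 12. So Z = C_12 = 208012.
X − Y − Z = 35357670 − 16796 − 208012 = 35132862.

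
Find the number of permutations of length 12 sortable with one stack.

By Knuth's characterisation, the stack-sortable permutations of length 12 are the 231-avoiders, numbering C_12.
C_12 = C_11 · 2(2·11+1)/(11+2) = 58786 · 46/13 = 208012.

208012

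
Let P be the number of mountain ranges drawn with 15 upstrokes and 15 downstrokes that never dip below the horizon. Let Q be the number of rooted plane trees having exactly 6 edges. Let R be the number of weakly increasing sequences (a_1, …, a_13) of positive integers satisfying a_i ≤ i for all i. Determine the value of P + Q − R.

Dyck paths of semilength n (length 2n) are counted by C_n; here n = 15. So P = C_15 = 9694845.
A rooted plane tree with 6 edges has 7 nodes, and the count is C_6. So Q = C_6 = 132.
Such sub-staircase sequences of length n are counted by C_n; here n = 13. So R = C_13 = 742900.
P + Q − R = 9694845 + 132 − 742900 = 8952077.

8952077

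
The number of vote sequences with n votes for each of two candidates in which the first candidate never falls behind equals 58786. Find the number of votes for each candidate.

11

Such ballot sequences with n votes each are counted by C_n. Since C_11 = 58786, the index is 11.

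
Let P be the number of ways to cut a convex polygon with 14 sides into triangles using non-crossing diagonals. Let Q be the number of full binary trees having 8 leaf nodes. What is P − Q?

A convex 14-gon is triangulated into 12 triangles, and the number of such triangulations is the Catalan number C_{14−2} = C_12. So P = C_12 = 208012.
A full binary tree with L leaves has L−1 internal nodes and is counted by C_{L−1}; L = 8 gives C_7. So Q = C_7 = 429.
P − Q = 208012 − 429 = 207583.

207583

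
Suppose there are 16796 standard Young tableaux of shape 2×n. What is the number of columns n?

10

Standard Young tableaux of shape 2×n are counted by C_n. The Catalan number equal to 16796 is C_10.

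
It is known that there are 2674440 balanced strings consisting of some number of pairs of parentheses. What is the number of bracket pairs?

Balanced strings of n bracket-pairs are counted by C_n; 2674440 = C_14.

14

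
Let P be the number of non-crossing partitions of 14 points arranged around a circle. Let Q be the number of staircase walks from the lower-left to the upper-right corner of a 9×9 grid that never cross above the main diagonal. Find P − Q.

2669578

The non-crossing partitions of [14] form a lattice of size C_14. So P = C_14 = 2674440.
Monotone paths in an n×n grid that stay weakly below the diagonal are counted by C_n; here n = 9. So Q = C_9 = 4862.
P − Q = 2674440 − 4862 = 2669578.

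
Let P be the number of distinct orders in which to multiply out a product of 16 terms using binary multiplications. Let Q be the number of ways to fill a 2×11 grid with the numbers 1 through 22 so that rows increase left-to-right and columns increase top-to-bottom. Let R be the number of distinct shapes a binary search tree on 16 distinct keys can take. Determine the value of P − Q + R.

44993729

Bracketing 16 factors into binary products is counted by C_{16−1} = C_15. So P = C_15 = 9694845.
Standard Young tableaux of shape 2×n are counted by C_n; here n = 11. So Q = C_11 = 58786.
Binary trees (left/right distinguished) on n nodes are counted by C_n; here n = 16. So R = C_16 = 35357670.
P − Q + R = 9694845 − 58786 + 35357670 = 44993729.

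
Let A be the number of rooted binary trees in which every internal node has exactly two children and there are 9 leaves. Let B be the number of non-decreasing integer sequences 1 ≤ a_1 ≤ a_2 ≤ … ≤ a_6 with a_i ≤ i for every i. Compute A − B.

1298

A full binary tree with L leaves has L−1 internal nodes and is counted by C_{L−1}; L = 9 gives C_8. So A = C_8 = 1430.
Weakly increasing sequences with a_i ≤ i biject with Dyck paths of semilength 6, so there are C_6. So B = C_6 = 132.
A − B = 1430 − 132 = 1298.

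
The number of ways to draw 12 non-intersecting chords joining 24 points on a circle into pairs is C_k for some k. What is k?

12

Pairing 24 circle points by 12 non-crossing chords gives C_12 matchings.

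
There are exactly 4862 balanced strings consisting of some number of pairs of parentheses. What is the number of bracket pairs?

9

Balanced strings of n bracket-pairs are counted by C_n. Since C_9 = 4862, the index is 9.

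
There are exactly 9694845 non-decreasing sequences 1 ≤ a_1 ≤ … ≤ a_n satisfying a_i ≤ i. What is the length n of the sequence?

Such sub-staircase sequences of length n are counted by C_n. Since C_15 = 9694845, the index is 15.

15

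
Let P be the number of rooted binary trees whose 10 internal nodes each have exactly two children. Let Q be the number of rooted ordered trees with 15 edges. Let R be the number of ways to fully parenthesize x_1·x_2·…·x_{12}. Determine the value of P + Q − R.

9652855

Full binary trees with n internal nodes are counted by C_n; here n = 10. So P = C_10 = 16796.
A rooted plane tree with 15 edges has 16 nodes, and the count is C_15. So Q = C_15 = 9694845.
Bracketing 12 factors into binary products is counted by C_{12−1} = C_11. So R = C_11 = 58786.
P + Q − R = 16796 + 9694845 − 58786 = 9652855.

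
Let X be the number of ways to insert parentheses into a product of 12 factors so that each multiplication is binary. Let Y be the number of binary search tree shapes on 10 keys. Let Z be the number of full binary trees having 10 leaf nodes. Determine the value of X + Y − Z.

70720

Parenthesizations of m factors correspond to full binary trees with m leaves, counted by C_{m−1}; m = 12 gives C_11. So X = C_11 = 58786.
There are C_n binary search tree shapes on n keys; with n = 10 that is C_10. So Y = C_10 = 16796.
Full binary trees with 10 leaves have 10−1 = 9 internal nodes, so there are C_9 of them. So Z = C_9 = 4862.
X + Y − Z = 58786 + 16796 − 4862 = 70720.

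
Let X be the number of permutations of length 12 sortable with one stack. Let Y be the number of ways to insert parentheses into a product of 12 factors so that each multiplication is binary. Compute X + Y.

Stack-sortable permutations are exactly the 231-avoiding ones, counted by C_n; here n = 12. So X = C_12 = 208012.
Ways to associate a product of 12 factors correspond to binary trees on 12 leaves, so the count is C_11. So Y = C_11 = 58786.
X + Y = 208012 + 58786 = 266798.

266798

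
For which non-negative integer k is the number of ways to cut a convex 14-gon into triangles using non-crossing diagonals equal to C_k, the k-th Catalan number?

Triangulations of a convex m-gon are counted by C_{m−2}; with m = 14 this is C_12.

12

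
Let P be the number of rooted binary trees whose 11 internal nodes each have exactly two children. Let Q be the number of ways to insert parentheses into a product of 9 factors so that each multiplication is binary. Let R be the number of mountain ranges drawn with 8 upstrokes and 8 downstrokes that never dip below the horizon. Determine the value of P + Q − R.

Full binary trees with n internal nodes are counted by C_n; here n = 11. So P = C_11 = 58786.
Parenthesizations of m factors correspond to full binary trees with m leaves, counted by C_{m−1}; m = 9 gives C_8. So Q = C_8 = 1430.
Dyck paths of semilength n (length 2n) are counted by C_n; here n = 8. So R = C_8 = 1430.
P + Q − R = 58786 + 1430 − 1430 = 58786.

58786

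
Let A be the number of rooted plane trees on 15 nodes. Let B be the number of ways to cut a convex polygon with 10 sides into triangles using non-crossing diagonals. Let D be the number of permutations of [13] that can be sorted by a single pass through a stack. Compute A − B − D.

Rooted ordered (plane) trees on m nodes have m−1 edges and are counted by C_{m−1}; m = 15 gives C_14. So A = C_14 = 2674440.
The number of triangulations of a 10-gon is the Catalan number C_8 (index = sides − 2). So B = C_8 = 1430.
By Knuth's characterisation, the stack-sortable permutations of length 13 are the 231-avoiders, numbering C_13. So D = C_13 = 742900.
A − B − D = 2674440 − 1430 − 742900 = 1930110.

1930110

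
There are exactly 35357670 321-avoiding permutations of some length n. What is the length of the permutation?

16

Permutations of [n] avoiding a fixed length-3 pattern are counted by C_n. Since C_16 = 35357670, the index is 16.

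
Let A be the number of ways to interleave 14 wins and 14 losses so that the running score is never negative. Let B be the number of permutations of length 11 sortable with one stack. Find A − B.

2615654

Reading a vote for the leader as '(' and for the other as ')' turns such a sequence into a balanced string of 14 pairs, so the count is C_14. So A = C_14 = 2674440.
By Knuth's characterisation, the stack-sortable permutations of length 11 are the 231-avoiders, numbering C_11. So B = C_11 = 58786.
A − B = 2674440 − 58786 = 2615654.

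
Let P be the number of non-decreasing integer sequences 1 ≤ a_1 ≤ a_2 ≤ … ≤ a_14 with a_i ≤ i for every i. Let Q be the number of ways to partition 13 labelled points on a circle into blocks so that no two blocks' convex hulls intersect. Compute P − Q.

1931540

Such sub-staircase sequences of length n are counted by C_n; here n = 14. So P = C_14 = 2674440.
Non-crossing partitions of an n-element set are counted by C_n; here n = 13. So Q = C_13 = 742900.
P − Q = 2674440 − 742900 = 1931540.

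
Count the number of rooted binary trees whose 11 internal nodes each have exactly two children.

The number of full binary trees on 11 internal nodes is the Catalan number C_11.
C_11 = C(22,11)/12 = 705432/12 = 58786.

58786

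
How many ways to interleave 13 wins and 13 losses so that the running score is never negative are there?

742900

Ballot sequences with n votes each where one side never trails are Dyck words, counted by C_n; here n = 13.
C_13 = 742900.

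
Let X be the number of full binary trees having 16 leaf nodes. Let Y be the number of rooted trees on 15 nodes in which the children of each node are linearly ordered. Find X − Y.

7020405

Full binary trees with 16 leaves have 16−1 = 15 internal nodes, so there are C_15 of them. So X = C_15 = 9694845.
A rooted plane tree on 15 nodes has 14 edges, and such trees are counted by C_14. So Y = C_14 = 2674440.
X − Y = 9694845 − 2674440 = 7020405.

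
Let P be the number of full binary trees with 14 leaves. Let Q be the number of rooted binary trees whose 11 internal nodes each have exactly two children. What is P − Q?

A full binary tree with L leaves has L−1 internal nodes and is counted by C_{L−1}; L = 14 gives C_13. So P = C_13 = 742900.
The number of full binary trees on 11 internal nodes is the Catalan number C_11. So Q = C_11 = 58786.
P − Q = 742900 − 58786 = 684114.

684114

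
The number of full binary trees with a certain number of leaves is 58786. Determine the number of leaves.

12

Full binary trees with L leaves are counted by C_{L−1}. The Catalan number equal to 58786 is C_11.
So the index is 11, and the number of leaves is 11 + 1 = 12.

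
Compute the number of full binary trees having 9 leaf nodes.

A full binary tree with L leaves has L−1 internal nodes and is counted by C_{L−1}; L = 9 gives C_8.
C_8 = C_7 · 2(2·7+1)/(7+2) = 429 · 30/9 = 1430.

1430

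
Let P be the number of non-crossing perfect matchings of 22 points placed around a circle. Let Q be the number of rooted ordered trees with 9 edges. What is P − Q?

Pairing 22 circle points by 11 non-crossing chords gives C_11 matchings. So P = C_11 = 58786.
A rooted plane tree with 9 edges has 10 nodes, and the count is C_9. So Q = C_9 = 4862.
P − Q = 58786 − 4862 = 53924.

53924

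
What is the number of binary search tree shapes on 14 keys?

2674440

Binary trees (left/right distinguished) on n nodes are counted by C_n; here n = 14.
C_14 = C(28,14)/15 = 40116600/15 = 2674440.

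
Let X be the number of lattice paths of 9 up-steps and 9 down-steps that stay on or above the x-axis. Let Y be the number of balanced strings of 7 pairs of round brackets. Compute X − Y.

A Dyck path with 9 up-steps and 9 down-steps has semilength 9, so there are C_9 of them. So X = C_9 = 4862.
A balanced arrangement of 7 bracket pairs is a Dyck word of semilength 7, so the count is C_7. So Y = C_7 = 429.
X − Y = 4862 − 429 = 4433.

4433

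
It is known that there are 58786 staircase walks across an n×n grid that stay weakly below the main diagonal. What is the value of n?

Such diagonal-avoiding paths in an n×n grid are counted by C_n; 58786 = C_11.

11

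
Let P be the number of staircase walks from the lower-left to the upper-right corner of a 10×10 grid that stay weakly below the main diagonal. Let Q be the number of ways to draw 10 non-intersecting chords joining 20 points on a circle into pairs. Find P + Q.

Monotone paths in an n×n grid that stay weakly below the diagonal are counted by C_n; here n = 10. So P = C_10 = 16796.
Non-crossing perfect matchings of 2n points on a circle are counted by C_n; with 20 points, n = 10. So Q = C_10 = 16796.
P + Q = 16796 + 16796 = 33592.

33592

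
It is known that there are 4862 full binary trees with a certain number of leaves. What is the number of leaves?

Full binary trees with L leaves are counted by C_{L−1}; 4862 = C_9.
So the index is 9, and the number of leaves is 9 + 1 = 10.

10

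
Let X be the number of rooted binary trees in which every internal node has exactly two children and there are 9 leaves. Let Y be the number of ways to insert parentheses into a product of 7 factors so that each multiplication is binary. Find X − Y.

1298

Full binary trees with 9 leaves have 9−1 = 8 internal nodes, so there are C_8 of them. So X = C_8 = 1430.
Parenthesizations of m factors correspond to full binary trees with m leaves, counted by C_{m−1}; m = 7 gives C_6. So Y = C_6 = 132.
X − Y = 1430 − 132 = 1298.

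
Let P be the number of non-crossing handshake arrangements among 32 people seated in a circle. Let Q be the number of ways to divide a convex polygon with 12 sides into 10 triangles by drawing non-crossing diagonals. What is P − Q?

With 32 = 2·16 people, non-crossing handshake pairings are non-crossing perfect matchings on a circle, counted by C_16. So P = C_16 = 35357670.
The number of triangulations of a 12-gon is the Catalan number C_10 (index = sides − 2). So Q = C_10 = 16796.
P − Q = 35357670 − 16796 = 35340874.

35340874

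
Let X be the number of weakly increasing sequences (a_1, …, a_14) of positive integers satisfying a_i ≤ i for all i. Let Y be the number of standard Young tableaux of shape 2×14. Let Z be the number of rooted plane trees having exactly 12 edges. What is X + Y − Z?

Such sub-staircase sequences of length n are counted by C_n; here n = 14. So X = C_14 = 2674440.
By the hook-length formula (or a Dyck-path bijection), SYT of shape 2×14 number C_14. So Y = C_14 = 2674440.
Rooted ordered trees with n edges are counted by C_n; here n = 12. So Z = C_12 = 208012.
X + Y − Z = 2674440 + 2674440 − 208012 = 5140868.

5140868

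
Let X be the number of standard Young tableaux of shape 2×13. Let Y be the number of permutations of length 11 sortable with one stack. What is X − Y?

By the hook-length formula (or a Dyck-path bijection), SYT of shape 2×13 number C_13. So X = C_13 = 742900.
Stack-sortable permutations are exactly the 231-avoiding ones, counted by C_n; here n = 11. So Y = C_11 = 58786.
X − Y = 742900 − 58786 = 684114.

684114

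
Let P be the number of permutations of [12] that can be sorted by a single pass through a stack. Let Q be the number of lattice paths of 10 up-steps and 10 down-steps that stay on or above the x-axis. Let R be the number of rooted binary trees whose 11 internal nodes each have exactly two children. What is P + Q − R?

Stack-sortable permutations are exactly the 231-avoiding ones, counted by C_n; here n = 12. So P = C_12 = 208012.
Paths of 10 up- and 10 down-steps that never dip below the axis are Dyck paths; their count is C_10. So Q = C_10 = 16796.
The number of full binary trees on 11 internal nodes is the Catalan number C_11. So R = C_11 = 58786.
P + Q − R = 208012 + 16796 − 58786 = 166022.

166022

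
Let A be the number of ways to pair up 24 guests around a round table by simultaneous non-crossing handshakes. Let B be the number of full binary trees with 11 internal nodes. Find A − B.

With 24 = 2·12 people, non-crossing handshake pairings are non-crossing perfect matchings on a circle, counted by C_12. So A = C_12 = 208012.
Full binary trees with n internal nodes are counted by C_n; here n = 11. So B = C_11 = 58786.
A − B = 208012 − 58786 = 149226.

149226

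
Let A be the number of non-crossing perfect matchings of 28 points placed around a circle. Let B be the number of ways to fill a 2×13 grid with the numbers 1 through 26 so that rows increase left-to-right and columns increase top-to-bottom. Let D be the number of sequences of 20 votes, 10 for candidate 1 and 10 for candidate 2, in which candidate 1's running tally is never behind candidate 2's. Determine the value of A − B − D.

1914744

Non-crossing perfect matchings of 2n points on a circle are counted by C_n; with 28 points, n = 14. So A = C_14 = 2674440.
By the hook-length formula (or a Dyck-path bijection), SYT of shape 2×13 number C_13. So B = C_13 = 742900.
Reading a vote for the leader as '(' and for the other as ')' turns such a sequence into a balanced string of 10 pairs, so the count is C_10. So D = C_10 = 16796.
A − B − D = 2674440 − 742900 − 16796 = 1914744.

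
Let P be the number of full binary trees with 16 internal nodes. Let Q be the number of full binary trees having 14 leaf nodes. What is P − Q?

34614770

The number of full binary trees on 16 internal nodes is the Catalan number C_16. So P = C_16 = 35357670.
A full binary tree with L leaves has L−1 internal nodes and is counted by C_{L−1}; L = 14 gives C_13. So Q = C_13 = 742900.
P − Q = 35357670 − 742900 = 34614770.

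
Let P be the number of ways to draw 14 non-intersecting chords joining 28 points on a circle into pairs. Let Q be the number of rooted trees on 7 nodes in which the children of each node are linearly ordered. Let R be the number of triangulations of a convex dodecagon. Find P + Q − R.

Pairing 28 circle points by 14 non-crossing chords gives C_14 matchings. So P = C_14 = 2674440.
Rooted ordered (plane) trees on m nodes have m−1 edges and are counted by C_{m−1}; m = 7 gives C_6. So Q = C_6 = 132.
A convex 12-gon is triangulated into 10 triangles, and the number of such triangulations is the Catalan number C_{12−2} = C_10. So R = C_10 = 16796.
P + Q − R = 2674440 + 132 − 16796 = 2657776.

2657776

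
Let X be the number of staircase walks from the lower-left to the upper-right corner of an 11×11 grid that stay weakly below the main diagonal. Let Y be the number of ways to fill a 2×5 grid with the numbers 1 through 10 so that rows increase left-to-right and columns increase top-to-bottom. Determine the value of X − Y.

58744

Sub-diagonal monotone paths from (0,0) to (11,11) biject with Dyck paths of semilength 11, giving C_11. So X = C_11 = 58786.
Standard Young tableaux of shape 2×n are counted by C_n; here n = 5. So Y = C_5 = 42.
X − Y = 58786 − 42 = 58744.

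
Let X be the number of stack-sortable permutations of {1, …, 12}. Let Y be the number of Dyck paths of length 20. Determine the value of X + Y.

Stack-sortable permutations are exactly the 231-avoiding ones, counted by C_n; here n = 12. So X = C_12 = 208012.
Paths of 10 up- and 10 down-steps that never dip below the axis are Dyck paths; their count is C_10. So Y = C_10 = 16796.
X + Y = 208012 + 16796 = 224808.

224808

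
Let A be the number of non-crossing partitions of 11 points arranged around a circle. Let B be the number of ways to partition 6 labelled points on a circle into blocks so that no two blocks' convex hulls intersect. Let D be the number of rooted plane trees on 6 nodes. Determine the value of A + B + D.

58960

The non-crossing partitions of [11] form a lattice of size C_11. So A = C_11 = 58786.
The non-crossing partitions of [6] form a lattice of size C_6. So B = C_6 = 132.
Rooted ordered (plane) trees on m nodes have m−1 edges and are counted by C_{m−1}; m = 6 gives C_5. So D = C_5 = 42.
A + B + D = 58786 + 132 + 42 = 58960.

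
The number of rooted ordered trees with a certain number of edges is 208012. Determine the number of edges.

12

Rooted ordered trees with n edges are counted by C_n; 208012 = C_12.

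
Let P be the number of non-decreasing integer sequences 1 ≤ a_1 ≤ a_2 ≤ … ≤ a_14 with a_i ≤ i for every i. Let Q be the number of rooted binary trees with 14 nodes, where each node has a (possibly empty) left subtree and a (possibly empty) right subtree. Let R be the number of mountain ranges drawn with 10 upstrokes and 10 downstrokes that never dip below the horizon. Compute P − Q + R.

Weakly increasing sequences with a_i ≤ i biject with Dyck paths of semilength 14, so there are C_14. So P = C_14 = 2674440.
Binary trees (left/right distinguished) on n nodes are counted by C_n; here n = 14. So Q = C_14 = 2674440.
Paths of 10 up- and 10 down-steps that never dip below the axis are Dyck paths; their count is C_10. So R = C_10 = 16796.
P − Q + R = 2674440 − 2674440 + 16796 = 16796.

16796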